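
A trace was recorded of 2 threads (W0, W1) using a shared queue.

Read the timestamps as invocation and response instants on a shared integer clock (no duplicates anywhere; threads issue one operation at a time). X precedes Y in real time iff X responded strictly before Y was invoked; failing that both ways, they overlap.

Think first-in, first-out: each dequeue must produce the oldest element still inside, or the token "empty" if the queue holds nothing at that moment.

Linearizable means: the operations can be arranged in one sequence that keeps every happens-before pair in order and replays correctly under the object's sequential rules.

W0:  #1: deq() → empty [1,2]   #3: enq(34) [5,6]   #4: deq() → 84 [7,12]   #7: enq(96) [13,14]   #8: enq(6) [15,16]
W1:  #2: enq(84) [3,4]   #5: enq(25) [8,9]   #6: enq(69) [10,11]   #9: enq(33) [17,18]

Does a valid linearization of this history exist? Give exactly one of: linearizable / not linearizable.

linearizable

one valid linearization: #1, #2, #3, #4, #5, #6, #7, #8, #9
1. #1 deq() → empty, leaving queue <>
2. #2 enq(84), leaving queue <84>
3. #3 enq(34), leaving queue <84,34>
4. #4 deq() → 84, leaving queue <34>
5. #5 enq(25), leaving queue <34,25>
6. #6 enq(69), leaving queue <34,25,69>
7. #7 enq(96), leaving queue <34,25,69,96>
8. #8 enq(6), leaving queue <34,25,69,96,6>
9. #9 enq(33), leaving queue <34,25,69,96,6,33>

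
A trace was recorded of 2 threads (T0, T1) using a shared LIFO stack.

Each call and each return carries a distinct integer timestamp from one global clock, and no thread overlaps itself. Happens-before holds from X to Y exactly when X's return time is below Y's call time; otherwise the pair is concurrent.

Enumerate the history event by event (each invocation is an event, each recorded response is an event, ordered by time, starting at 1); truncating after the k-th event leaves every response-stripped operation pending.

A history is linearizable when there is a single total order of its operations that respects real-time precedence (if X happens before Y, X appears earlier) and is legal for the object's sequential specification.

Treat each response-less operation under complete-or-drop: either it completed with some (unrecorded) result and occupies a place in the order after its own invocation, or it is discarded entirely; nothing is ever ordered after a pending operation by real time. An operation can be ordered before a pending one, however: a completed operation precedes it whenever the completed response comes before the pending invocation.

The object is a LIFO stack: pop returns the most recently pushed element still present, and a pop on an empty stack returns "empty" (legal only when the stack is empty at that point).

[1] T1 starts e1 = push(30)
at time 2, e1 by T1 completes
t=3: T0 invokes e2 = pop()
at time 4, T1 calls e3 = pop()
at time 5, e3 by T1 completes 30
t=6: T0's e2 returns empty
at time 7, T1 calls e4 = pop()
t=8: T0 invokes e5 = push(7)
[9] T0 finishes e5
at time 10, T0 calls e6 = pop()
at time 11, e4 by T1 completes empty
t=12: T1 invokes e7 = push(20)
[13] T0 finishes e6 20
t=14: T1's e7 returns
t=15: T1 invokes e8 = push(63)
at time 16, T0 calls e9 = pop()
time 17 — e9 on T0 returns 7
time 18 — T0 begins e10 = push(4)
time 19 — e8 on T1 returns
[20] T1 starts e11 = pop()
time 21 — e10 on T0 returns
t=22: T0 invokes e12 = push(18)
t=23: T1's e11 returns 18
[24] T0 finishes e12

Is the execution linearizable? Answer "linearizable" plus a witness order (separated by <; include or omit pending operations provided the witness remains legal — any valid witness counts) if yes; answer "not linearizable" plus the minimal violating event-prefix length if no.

after step 1 (e1 push(30)): stack <30>
after step 2 (e3 pop() → 30): stack <>
after step 3 (e2 pop() → empty): stack <>
after step 4 (e4 pop() → empty): stack <>
after step 5 (e5 push(7)): stack <7>
after step 6 (e7 push(20)): stack <7,20>
after step 7 (e6 pop() → 20): stack <7>
after step 8 (e9 pop() → 7): stack <>
after step 9 (e8 push(63)): stack <63>
after step 10 (e10 push(4)): stack <63,4>
after step 11 (e12 push(18)): stack <63,4,18>
after step 12 (e11 pop() → 18): stack <63,4>

linearizable — witness: e1 < e3 < e2 < e4 < e5 < e7 < e6 < e9 < e8 < e10 < e12 < e11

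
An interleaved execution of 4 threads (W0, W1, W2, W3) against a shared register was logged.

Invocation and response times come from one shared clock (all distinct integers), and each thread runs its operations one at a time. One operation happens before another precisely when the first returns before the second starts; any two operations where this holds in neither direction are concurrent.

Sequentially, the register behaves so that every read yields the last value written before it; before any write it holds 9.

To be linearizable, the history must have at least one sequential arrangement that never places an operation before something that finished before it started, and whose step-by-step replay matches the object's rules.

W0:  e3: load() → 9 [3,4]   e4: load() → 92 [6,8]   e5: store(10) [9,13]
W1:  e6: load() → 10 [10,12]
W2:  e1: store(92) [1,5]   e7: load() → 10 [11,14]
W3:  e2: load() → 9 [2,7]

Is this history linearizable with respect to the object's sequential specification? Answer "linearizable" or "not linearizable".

witness order: e2, e3, e1, e4, e5, e6, e7
step 1: e2 load() → 9 — value 9
step 2: e3 load() → 9 — value 9
step 3: e1 store(92) — value 92
step 4: e4 load() → 92 — value 92
step 5: e5 store(10) — value 10
step 6: e6 load() → 10 — value 10
step 7: e7 load() → 10 — value 10

linearizable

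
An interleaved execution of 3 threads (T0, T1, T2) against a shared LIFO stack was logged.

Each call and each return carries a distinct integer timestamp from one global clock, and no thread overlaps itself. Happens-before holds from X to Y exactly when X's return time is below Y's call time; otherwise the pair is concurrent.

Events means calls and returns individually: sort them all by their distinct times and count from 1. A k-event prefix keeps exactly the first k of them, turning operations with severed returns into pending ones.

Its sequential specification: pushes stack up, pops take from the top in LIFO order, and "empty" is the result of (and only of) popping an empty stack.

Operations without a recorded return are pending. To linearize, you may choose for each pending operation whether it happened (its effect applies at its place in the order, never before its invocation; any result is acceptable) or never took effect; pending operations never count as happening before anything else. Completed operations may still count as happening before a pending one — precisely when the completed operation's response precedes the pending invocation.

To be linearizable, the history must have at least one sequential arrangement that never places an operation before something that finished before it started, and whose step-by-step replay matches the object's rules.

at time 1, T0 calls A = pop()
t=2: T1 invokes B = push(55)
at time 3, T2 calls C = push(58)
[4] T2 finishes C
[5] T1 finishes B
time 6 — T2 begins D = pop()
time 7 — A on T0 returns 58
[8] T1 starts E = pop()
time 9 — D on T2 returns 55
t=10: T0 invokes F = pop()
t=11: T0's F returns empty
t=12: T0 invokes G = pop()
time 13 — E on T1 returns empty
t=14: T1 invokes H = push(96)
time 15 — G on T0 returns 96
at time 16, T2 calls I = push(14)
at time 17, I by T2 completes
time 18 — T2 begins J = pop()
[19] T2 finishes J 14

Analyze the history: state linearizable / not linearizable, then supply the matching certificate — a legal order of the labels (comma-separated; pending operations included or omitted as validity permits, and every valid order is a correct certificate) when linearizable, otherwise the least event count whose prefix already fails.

linearizable — witness: B, C, A, D, E, F, H, G, I, J

after step 1 (B push(55)): stack <55>
after step 2 (C push(58)): stack <55,58>
after step 3 (A pop() → 58): stack <55>
after step 4 (D pop() → 55): stack <>
after step 5 (E pop() → empty): stack <>
after step 6 (F pop() → empty): stack <>
after step 7 (H push(96) (pending, included)): stack <96>
after step 8 (G pop() → 96): stack <>
after step 9 (I push(14)): stack <14>
after step 10 (J pop() → 14): stack <>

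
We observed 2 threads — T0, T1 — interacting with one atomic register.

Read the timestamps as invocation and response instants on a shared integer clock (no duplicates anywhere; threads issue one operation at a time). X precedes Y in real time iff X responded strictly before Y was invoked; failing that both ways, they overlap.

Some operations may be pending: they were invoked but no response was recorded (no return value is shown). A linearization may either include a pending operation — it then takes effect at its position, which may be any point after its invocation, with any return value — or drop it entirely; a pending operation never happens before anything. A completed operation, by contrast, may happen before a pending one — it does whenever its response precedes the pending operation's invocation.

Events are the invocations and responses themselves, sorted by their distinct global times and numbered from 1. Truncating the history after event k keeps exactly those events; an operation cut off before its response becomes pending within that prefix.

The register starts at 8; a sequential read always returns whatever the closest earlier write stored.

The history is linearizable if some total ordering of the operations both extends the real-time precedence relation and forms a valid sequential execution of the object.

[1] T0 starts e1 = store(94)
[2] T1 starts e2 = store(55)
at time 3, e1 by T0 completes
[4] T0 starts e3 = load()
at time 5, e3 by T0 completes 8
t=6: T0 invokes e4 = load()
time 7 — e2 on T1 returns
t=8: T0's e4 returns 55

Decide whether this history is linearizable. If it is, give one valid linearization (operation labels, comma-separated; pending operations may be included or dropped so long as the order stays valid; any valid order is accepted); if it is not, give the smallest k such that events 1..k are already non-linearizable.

events 1..4 are fine; event 5 — the response of e3 at time 5 — makes the prefix non-linearizable
the sole real-time-consistent order of 2 completed operations fails the atomic register replay
no escape via the 1 pending operation (e2): every completion choice fails
sample order e1, e3 (pending dropped) stalls at step 2 — e3 load() → 8 has no legal effect

not linearizable — minimal violating prefix: 5 events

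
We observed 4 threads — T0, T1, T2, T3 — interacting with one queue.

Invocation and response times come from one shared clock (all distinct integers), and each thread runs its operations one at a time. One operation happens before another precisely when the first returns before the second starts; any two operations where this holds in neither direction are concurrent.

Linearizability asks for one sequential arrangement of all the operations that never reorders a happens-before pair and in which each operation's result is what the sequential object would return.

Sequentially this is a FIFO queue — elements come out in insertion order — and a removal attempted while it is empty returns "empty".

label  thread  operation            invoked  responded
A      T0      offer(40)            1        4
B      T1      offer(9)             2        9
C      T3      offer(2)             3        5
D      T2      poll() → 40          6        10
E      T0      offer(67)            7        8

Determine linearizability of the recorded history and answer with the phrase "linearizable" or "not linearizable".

linearizable

witness order: A, B, C, D, E
step 1: A offer(40) — queue <40>
step 2: B offer(9) — queue <40,9>
step 3: C offer(2) — queue <40,9,2>
step 4: D poll() → 40 — queue <9,2>
step 5: E offer(67) — queue <9,2,67>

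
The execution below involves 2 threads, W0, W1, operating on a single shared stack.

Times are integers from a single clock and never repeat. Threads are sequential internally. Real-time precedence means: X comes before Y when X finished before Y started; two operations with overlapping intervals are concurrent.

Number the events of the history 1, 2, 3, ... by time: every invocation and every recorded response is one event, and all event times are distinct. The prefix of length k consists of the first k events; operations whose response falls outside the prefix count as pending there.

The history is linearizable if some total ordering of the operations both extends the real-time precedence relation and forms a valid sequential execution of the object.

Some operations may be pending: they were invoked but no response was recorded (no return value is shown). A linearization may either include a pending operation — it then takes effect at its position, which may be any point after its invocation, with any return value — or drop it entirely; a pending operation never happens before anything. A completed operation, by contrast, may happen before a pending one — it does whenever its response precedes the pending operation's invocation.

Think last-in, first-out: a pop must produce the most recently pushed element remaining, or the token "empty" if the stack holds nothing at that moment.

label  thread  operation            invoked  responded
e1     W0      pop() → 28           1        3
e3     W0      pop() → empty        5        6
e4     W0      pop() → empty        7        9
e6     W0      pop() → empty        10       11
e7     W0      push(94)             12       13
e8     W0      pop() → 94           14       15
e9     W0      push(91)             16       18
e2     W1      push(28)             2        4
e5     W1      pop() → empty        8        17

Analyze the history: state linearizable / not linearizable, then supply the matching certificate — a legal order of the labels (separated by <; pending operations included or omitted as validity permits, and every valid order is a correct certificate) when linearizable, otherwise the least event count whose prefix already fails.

linearizable — witness: e2 < e1 < e3 < e4 < e5 < e6 < e7 < e8 < e9

after step 1 (e2 push(28)): stack <28>
after step 2 (e1 pop() → 28): stack <>
after step 3 (e3 pop() → empty): stack <>
after step 4 (e4 pop() → empty): stack <>
after step 5 (e5 pop() → empty): stack <>
after step 6 (e6 pop() → empty): stack <>
after step 7 (e7 push(94)): stack <94>
after step 8 (e8 pop() → 94): stack <>
after step 9 (e9 push(91)): stack <91>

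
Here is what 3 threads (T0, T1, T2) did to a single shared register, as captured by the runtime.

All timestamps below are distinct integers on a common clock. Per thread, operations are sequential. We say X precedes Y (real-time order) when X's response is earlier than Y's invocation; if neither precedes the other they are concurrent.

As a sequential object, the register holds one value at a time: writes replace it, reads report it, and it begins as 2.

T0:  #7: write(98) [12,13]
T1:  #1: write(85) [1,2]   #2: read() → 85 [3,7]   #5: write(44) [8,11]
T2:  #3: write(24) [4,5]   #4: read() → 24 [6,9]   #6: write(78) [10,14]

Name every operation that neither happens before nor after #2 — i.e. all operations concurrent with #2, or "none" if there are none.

#3, #4

#2 runs from 3 to 7; window-overlapping ops are concurrent
#1 [1,2]: before
#3 [4,5]: concurrent
#4 [6,9]: concurrent
#5 [8,11]: after
#6 [10,14]: after
#7 [12,13]: after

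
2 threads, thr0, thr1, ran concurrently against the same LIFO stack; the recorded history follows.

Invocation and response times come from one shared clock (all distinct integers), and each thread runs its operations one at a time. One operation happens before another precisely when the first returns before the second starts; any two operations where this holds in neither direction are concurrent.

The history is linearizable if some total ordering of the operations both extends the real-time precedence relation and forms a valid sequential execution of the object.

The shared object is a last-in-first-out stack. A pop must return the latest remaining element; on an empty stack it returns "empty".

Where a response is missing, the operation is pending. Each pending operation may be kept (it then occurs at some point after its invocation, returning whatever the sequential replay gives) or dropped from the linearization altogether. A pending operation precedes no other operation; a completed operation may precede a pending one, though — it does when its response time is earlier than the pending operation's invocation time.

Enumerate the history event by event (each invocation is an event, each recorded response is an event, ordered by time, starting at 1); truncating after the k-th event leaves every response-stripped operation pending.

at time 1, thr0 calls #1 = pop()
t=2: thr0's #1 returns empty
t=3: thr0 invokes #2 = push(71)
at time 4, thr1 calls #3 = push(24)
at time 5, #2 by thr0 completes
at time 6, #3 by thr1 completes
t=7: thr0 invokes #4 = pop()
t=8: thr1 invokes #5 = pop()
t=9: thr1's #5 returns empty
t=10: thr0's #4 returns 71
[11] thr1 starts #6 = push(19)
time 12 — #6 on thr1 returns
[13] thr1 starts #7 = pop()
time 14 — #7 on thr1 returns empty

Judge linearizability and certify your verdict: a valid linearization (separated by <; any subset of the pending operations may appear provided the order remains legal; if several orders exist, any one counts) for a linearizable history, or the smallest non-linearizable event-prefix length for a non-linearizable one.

prefix check: 1..8 passes, 1..9 fails once #5's time-9 response joins
4 completed operations, 2 real-time-consistent orders — every LIFO stack replay fails
no escape via the 1 pending operation (#4): every completion choice fails
take #1, #2, #3, #5 (pending dropped): step 4 already fails, because #5 pop() → empty cannot occur there
take #1, #3, #2, #5 (pending dropped): step 4 already fails, because #5 pop() → empty cannot occur there

not linearizable — minimal violating prefix: 9 events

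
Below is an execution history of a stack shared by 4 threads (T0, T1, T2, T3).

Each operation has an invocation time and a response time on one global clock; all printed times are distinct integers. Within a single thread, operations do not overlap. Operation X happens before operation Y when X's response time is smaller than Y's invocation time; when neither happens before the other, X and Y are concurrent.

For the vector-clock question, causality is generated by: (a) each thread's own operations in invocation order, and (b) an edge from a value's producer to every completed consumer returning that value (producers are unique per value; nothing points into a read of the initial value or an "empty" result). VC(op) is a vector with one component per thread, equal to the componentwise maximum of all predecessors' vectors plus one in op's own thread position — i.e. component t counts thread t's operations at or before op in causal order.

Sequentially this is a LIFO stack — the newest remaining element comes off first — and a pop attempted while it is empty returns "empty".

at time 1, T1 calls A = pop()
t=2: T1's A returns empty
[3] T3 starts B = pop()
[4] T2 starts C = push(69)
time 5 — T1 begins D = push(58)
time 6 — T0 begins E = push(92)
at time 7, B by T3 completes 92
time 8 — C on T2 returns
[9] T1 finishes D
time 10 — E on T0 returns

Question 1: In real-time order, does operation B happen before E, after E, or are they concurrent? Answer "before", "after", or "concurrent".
B spans [3,7], E spans [6,10]
the intervals overlap in both directions

concurrent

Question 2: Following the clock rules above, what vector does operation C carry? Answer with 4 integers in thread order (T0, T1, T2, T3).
C (invocation 4): nothing precedes it; T2's component alone gives (0, 0, 1, 0)
A (invocation 1): nothing precedes it; T1's component alone gives (0, 1, 0, 0)
E (invocation 6): nothing precedes it; T0's component alone gives (1, 0, 0, 0)
merge at D (invoked 5): VC(A)=(0, 1, 0, 0), own-thread bump on T1 → (0, 2, 0, 0)
merge at B (invoked 3): VC(E)=(1, 0, 0, 0), own-thread bump on T3 → (1, 0, 0, 1)
target: VC(C) = (0, 0, 1, 0)

(0, 0, 1, 0)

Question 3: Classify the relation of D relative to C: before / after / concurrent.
D spans [5,9], C spans [4,8]
the intervals overlap in both directions

concurrent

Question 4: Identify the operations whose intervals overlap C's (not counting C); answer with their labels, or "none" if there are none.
C spans [4,8]: anything still running between times 4 and 8 counts as concurrent
A [1,2]: before
B [3,7]: concurrent
D [5,9]: concurrent
E [6,10]: concurrent

B, D, E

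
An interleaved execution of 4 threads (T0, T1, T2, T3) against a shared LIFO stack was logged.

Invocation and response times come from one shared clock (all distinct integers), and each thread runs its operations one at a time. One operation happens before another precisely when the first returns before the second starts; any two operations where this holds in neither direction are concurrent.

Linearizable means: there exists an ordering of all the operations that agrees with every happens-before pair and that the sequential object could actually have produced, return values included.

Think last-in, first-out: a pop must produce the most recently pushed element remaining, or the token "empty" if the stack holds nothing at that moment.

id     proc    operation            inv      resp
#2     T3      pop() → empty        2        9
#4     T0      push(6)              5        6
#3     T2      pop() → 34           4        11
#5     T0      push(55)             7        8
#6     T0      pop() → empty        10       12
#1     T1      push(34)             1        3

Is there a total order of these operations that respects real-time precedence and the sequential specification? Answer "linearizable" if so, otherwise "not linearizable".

cut after 11 events: linearizable; cut after 12 events (#6 responds, time 12): not linearizable
checked exhaustively: 19 real-time-consistent orders of 6 completed operations, zero legal LIFO stack replays
sample order #1, #2, #3, #4, #5, #6 stalls at step 2 — #2 pop() → empty has no legal effect
sample order #1, #2, #4, #3, #5, #6 stalls at step 2 — #2 pop() → empty has no legal effect

not linearizable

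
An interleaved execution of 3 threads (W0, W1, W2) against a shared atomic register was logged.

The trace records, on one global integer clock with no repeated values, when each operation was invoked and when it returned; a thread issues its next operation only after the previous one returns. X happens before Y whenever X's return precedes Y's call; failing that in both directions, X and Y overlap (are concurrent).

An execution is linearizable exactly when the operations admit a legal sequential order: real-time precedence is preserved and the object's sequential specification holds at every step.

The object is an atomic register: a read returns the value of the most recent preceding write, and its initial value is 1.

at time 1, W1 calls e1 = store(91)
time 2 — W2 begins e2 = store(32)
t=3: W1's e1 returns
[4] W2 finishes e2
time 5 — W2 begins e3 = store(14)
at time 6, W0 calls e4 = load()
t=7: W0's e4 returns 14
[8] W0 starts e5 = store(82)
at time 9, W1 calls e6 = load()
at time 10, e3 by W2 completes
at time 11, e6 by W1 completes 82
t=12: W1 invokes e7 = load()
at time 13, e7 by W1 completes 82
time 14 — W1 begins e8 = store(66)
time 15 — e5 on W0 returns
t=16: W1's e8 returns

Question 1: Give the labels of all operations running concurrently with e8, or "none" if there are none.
e5

e8 runs from 14 to 16; window-overlapping ops are concurrent
e1 [1,3]: before
e2 [2,4]: before
e3 [5,10]: before
e4 [6,7]: before
e5 [8,15]: concurrent
e6 [9,11]: before
e7 [12,13]: before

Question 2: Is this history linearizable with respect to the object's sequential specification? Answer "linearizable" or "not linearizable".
linearizable

a witness: e1, e2, e3, e4, e5, e6, e7, e8
step 1: e1 store(91) — value 91
step 2: e2 store(32) — value 32
step 3: e3 store(14) — value 14
step 4: e4 load() → 14 — value 14
step 5: e5 store(82) — value 82
step 6: e6 load() → 82 — value 82
step 7: e7 load() → 82 — value 82
step 8: e8 store(66) — value 66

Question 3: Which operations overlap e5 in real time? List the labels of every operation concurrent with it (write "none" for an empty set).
e3, e6, e7, e8

e5 spans [8,15]; an op avoiding the whole window 8..15 is ordered, any other is concurrent
e1 [1,3]: before
e2 [2,4]: before
e3 [5,10]: concurrent
e4 [6,7]: before
e6 [9,11]: concurrent
e7 [12,13]: concurrent
e8 [14,16]: concurrent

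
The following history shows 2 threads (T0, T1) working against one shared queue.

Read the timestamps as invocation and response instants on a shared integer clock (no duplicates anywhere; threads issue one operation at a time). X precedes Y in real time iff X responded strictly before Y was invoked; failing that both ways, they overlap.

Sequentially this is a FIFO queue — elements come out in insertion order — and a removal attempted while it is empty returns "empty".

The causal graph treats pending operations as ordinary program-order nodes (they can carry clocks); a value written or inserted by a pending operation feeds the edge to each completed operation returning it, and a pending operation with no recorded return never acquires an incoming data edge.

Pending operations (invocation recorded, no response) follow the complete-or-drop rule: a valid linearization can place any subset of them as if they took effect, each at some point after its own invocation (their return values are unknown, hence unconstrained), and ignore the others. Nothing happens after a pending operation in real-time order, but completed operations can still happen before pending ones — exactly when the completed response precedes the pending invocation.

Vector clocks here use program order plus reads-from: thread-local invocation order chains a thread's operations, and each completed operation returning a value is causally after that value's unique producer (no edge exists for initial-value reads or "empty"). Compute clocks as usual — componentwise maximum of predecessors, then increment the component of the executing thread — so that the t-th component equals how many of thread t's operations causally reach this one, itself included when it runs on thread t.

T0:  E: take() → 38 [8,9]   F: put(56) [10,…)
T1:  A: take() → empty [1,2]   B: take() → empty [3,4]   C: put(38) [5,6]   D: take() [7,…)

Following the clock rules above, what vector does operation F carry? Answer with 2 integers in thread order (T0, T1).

root op A, invoked 1: fresh clock plus T1's own tick → (0, 1)
VC(B, invoked at 3): max of VC(A)=(0, 1), then +1 on thread T1 → (0, 2)
VC(C, invoked at 5): max of VC(B)=(0, 2), then +1 on thread T1 → (0, 3)
VC(D, invoked at 7): max of VC(C)=(0, 3), then +1 on thread T1 → (0, 4)
VC(E, invoked at 8): max of VC(C)=(0, 3), then +1 on thread T0 → (1, 3)
VC(F, invoked at 10): max of VC(E)=(1, 3), then +1 on thread T0 → (2, 3)
target: VC(F) = (2, 3)

(2, 3)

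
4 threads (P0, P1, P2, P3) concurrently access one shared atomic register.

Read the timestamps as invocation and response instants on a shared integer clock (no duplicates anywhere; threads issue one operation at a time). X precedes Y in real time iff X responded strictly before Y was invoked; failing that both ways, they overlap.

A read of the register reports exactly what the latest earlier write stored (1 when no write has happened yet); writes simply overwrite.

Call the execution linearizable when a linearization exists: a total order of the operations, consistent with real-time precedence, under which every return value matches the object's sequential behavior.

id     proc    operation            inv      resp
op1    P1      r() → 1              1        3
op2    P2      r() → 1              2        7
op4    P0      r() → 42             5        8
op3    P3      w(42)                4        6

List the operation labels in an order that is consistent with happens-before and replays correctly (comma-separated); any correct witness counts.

1. op1 r() → 1, leaving value 1
2. op2 r() → 1, leaving value 1
3. op3 w(42), leaving value 42
4. op4 r() → 42, leaving value 42

op1, op2, op3, op4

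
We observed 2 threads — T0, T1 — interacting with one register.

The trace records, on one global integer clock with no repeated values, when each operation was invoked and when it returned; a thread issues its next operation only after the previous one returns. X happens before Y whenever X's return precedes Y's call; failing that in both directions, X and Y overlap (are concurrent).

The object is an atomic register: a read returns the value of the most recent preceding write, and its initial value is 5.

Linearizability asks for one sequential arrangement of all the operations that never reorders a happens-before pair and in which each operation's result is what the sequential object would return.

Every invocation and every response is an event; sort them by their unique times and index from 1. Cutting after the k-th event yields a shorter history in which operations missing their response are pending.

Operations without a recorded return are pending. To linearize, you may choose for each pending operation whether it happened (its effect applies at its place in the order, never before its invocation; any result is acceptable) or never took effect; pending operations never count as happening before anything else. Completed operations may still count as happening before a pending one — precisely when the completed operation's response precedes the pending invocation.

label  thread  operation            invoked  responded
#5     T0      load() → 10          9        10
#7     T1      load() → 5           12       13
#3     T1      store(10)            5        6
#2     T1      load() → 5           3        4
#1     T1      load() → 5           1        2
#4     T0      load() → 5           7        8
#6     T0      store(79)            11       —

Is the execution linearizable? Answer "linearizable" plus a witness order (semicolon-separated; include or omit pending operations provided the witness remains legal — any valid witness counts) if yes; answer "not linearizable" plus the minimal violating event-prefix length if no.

not linearizable — minimal violating prefix: 8 events

cut after 7 events: linearizable; cut after 8 events (#4 responds, time 8): not linearizable
a single order respects real time; the 4 completed register operations fail replay along it
take #1, #2, #3, #4: step 4 already fails, because #4 load() → 5 cannot occur there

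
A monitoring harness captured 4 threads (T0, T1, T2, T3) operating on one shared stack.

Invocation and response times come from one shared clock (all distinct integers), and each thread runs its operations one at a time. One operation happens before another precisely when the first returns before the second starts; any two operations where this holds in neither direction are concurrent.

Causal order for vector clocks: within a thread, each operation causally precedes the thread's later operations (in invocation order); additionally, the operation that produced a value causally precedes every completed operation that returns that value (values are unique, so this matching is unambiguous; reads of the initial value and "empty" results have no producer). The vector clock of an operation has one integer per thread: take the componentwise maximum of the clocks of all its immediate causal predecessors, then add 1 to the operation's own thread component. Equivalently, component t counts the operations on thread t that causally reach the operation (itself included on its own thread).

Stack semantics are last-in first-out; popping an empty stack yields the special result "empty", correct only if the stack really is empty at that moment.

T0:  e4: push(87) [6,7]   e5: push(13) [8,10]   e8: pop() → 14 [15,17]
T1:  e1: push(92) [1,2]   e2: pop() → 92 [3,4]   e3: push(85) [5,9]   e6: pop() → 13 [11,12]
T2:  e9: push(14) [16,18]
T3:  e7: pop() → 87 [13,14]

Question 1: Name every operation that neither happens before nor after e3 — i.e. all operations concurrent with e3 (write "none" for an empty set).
concurrent with e3 ([5,9]): every op whose interval crosses 5..9
e1 [1,2]: before
e2 [3,4]: before
e4 [6,7]: concurrent
e5 [8,10]: concurrent
e6 [11,12]: after
e7 [13,14]: after
e8 [15,17]: after
e9 [16,18]: after

e4, e5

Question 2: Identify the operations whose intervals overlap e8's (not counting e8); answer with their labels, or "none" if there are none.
e8 runs from 15 to 17; window-overlapping ops are concurrent
e1 [1,2]: before
e2 [3,4]: before
e3 [5,9]: before
e4 [6,7]: before
e5 [8,10]: before
e6 [11,12]: before
e7 [13,14]: before
e9 [16,18]: concurrent

e9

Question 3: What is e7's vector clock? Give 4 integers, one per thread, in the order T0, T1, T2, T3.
e9 (invocation 16): nothing precedes it; T2's component alone gives (0, 0, 1, 0)
e1 (invocation 1): nothing precedes it; T1's component alone gives (0, 1, 0, 0)
e4 (invocation 6): nothing precedes it; T0's component alone gives (1, 0, 0, 0)
invoked at 3, e2 merges VC(e1)=(0, 1, 0, 0) and bumps T1's slot → (0, 2, 0, 0)
invoked at 13, e7 merges VC(e4)=(1, 0, 0, 0) and bumps T3's slot → (1, 0, 0, 1)
invoked at 8, e5 merges VC(e4)=(1, 0, 0, 0) and bumps T0's slot → (2, 0, 0, 0)
invoked at 5, e3 merges VC(e2)=(0, 2, 0, 0) and bumps T1's slot → (0, 3, 0, 0)
invoked at 15, e8 merges VC(e5)=(2, 0, 0, 0), VC(e9)=(0, 0, 1, 0) and bumps T0's slot → (3, 0, 1, 0)
invoked at 11, e6 merges VC(e3)=(0, 3, 0, 0), VC(e5)=(2, 0, 0, 0) and bumps T1's slot → (2, 4, 0, 0)
target: VC(e7) = (1, 0, 0, 1)

(1, 0, 0, 1)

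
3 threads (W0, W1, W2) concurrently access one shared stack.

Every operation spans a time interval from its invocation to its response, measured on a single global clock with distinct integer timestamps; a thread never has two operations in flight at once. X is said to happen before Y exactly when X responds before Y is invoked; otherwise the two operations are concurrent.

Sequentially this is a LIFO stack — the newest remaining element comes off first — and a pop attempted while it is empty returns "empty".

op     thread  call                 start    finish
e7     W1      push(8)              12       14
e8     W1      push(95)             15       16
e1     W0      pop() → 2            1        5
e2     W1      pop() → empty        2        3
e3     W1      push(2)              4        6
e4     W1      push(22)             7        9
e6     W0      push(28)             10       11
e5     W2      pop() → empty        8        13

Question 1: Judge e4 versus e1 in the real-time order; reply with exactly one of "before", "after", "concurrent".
Answer: after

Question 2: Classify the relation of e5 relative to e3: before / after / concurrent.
Answer: after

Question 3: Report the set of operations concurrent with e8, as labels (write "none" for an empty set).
Answer: none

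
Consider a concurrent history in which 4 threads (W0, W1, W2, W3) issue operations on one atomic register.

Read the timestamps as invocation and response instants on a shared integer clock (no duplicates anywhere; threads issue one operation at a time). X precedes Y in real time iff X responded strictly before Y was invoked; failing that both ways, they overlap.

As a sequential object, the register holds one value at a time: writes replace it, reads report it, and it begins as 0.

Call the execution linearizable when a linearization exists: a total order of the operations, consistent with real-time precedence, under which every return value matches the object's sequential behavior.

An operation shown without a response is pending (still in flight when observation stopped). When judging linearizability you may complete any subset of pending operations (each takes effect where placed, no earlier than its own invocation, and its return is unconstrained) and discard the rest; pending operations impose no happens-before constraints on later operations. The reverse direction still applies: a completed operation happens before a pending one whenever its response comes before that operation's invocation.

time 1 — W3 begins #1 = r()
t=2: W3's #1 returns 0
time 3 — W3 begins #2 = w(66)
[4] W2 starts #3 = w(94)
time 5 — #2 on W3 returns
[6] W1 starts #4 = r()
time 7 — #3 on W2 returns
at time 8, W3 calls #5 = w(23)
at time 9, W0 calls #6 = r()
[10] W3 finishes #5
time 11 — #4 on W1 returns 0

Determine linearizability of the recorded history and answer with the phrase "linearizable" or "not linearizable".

cut after 10 events: linearizable; cut after 11 events (#4 responds, time 11): not linearizable
real-time-consistent orders of the 5 completed operations: 5 — all fail the atomic register replay
no escape via the 1 pending operation (#6): every completion choice fails
one such order, #1, #2, #3, #4, #5 (pending dropped), breaks at step 4 where #4 r() → 0 is illegal
one such order, #1, #2, #3, #5, #4 (pending dropped), breaks at step 5 where #4 r() → 0 is illegal

not linearizable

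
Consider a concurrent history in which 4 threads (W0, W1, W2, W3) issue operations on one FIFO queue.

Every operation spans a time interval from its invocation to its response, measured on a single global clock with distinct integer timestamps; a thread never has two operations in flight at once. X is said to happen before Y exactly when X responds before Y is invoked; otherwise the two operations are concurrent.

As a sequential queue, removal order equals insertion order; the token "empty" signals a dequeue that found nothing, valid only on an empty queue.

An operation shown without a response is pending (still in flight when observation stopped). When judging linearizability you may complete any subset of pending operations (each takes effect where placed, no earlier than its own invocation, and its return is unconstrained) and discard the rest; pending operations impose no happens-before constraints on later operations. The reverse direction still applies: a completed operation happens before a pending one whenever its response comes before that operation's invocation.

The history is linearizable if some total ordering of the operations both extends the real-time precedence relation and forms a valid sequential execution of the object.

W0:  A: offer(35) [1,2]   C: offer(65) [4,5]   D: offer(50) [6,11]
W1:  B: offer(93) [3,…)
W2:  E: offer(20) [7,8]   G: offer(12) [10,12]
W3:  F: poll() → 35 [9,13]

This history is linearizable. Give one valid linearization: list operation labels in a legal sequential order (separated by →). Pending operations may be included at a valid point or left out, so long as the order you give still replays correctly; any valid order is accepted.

A → B → C → D → E → F → G

after step 1 (A offer(35)): queue <35>
after step 2 (B offer(93) (pending, included)): queue <35,93>
after step 3 (C offer(65)): queue <35,93,65>
after step 4 (D offer(50)): queue <35,93,65,50>
after step 5 (E offer(20)): queue <35,93,65,50,20>
after step 6 (F poll() → 35): queue <93,65,50,20>
after step 7 (G offer(12)): queue <93,65,50,20,12>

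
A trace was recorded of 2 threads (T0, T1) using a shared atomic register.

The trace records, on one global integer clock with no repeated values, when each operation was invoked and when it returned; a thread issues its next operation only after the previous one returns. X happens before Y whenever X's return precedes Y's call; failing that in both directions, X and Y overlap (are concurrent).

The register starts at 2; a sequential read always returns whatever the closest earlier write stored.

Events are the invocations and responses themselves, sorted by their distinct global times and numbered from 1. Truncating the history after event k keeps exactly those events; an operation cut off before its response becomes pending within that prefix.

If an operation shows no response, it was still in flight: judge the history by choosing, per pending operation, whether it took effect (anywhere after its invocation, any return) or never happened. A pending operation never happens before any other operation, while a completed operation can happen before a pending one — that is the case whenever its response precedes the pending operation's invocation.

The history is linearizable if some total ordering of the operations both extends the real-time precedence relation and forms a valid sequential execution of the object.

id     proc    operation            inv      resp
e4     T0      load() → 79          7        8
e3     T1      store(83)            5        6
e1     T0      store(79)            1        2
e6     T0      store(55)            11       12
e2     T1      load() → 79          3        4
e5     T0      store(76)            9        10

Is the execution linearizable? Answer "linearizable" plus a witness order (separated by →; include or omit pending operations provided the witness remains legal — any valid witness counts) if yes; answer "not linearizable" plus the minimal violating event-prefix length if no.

not linearizable — minimal violating prefix: 8 events

events 1..7 are fine; event 8 — the response of e4 at time 8 — makes the prefix non-linearizable
a single order respects real time; the 4 completed atomic register operations fail replay along it
take e1, e2, e3, e4: step 4 already fails, because e4 load() → 79 cannot occur there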